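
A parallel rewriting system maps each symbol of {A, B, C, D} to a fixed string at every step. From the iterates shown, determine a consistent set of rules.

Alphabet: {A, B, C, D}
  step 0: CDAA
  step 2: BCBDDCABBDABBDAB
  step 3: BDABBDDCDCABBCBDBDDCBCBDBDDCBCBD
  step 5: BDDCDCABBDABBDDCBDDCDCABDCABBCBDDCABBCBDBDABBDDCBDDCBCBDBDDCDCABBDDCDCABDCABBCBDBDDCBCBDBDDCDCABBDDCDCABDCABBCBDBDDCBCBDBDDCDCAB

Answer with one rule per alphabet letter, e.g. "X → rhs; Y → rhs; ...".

A->BC, B->BD, C->AB, D->DC

  step 2 ⇒ step 3: BCBDDCABBDABBDAB ⇒ BD·AB·BD·DC·DC·AB·BC·BD·BD·DC·BC·BD·BD·DC·BC·BD
    A ↦ BC
    B ↦ BD
    C ↦ AB
    D ↦ DC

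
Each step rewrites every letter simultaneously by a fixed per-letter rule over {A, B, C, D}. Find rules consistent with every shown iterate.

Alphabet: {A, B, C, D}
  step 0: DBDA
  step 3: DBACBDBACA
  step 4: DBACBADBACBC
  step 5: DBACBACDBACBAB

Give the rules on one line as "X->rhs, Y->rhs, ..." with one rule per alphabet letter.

  step 4 ⇒ step 5: DBACBADBACBC ⇒ DB·A·C·B·A·C·DB·A·C·B·A·B
    A ↦ C
    B ↦ A
    C ↦ B
    D ↦ DB

A->C, B->A, C->B, D->DB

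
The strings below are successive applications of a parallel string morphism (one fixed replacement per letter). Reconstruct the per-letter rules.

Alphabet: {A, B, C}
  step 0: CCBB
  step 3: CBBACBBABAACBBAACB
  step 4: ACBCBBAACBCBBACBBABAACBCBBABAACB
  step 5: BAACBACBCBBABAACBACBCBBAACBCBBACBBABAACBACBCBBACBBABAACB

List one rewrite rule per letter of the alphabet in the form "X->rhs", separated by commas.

  step 4 ⇒ step 5: ACBCBBAACBCBBACBBABAACBCBBABAACB ⇒ BA·A·CB·A·CB·CB·BA·BA·A·CB·A·CB·CB·BA·A·CB·CB·BA·CB·BA·BA·A·CB·A·CB·CB·BA·CB·BA·BA·A·CB
    A ↦ BA
    B ↦ CB
    C ↦ A

A->BA, B->CB, C->A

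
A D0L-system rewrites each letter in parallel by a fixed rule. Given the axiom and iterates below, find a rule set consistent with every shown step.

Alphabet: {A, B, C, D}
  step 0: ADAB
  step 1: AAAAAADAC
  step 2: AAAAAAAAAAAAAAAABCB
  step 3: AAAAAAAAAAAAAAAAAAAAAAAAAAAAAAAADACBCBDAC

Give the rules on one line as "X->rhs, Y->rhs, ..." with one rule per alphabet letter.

A->AA, B->DAC, C->BCB, D->AA

  step 2 ⇒ step 3: AAAAAAAAAAAAAAAABCB ⇒ AA·AA·AA·AA·AA·AA·AA·AA·AA·AA·AA·AA·AA·AA·AA·AA·DAC·BCB·DAC
    A ↦ AA
    B ↦ DAC
    C ↦ BCB
  step 0 ⇒ step 1: ADAB ⇒ AA·AA·AA·DAC
    D ↦ AA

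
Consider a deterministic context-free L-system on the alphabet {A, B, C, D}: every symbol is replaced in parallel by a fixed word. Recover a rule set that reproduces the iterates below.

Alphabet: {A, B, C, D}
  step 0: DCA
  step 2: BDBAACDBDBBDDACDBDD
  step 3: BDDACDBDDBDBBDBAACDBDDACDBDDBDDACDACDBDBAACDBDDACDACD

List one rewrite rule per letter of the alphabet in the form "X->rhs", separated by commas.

  step 2 ⇒ step 3: BDBAACDBDBBDDACDBDD ⇒ BDD·ACD·BDD·BDB·BDB·A·ACD·BDD·ACD·BDD·BDD·ACD·ACD·BDB·A·ACD·BDD·ACD·ACD
    A ↦ BDB
    B ↦ BDD
    C ↦ A
    D ↦ ACD

A->BDB, B->BDD, C->A, D->ACD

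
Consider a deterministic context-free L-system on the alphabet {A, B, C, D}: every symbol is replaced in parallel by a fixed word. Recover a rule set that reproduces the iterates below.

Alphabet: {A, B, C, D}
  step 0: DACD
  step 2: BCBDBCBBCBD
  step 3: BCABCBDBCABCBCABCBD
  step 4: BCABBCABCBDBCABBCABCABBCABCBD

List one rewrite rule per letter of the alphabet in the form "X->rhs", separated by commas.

  step 3 ⇒ step 4: BCABCBDBCABCBCABCBD ⇒ BC·A·B·BC·A·BC·BD·BC·A·B·BC·A·BC·A·B·BC·A·BC·BD
    A ↦ B
    B ↦ BC
    C ↦ A
    D ↦ BD

A->B, B->BC, C->A, D->BD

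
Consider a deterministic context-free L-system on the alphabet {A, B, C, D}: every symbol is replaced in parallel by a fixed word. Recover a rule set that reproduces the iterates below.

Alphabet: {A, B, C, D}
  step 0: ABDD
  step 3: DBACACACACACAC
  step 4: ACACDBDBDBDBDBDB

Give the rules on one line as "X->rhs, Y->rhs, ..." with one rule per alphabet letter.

A->D, B->AC, C->B, D->AC

  step 3 ⇒ step 4: DBACACACACACAC ⇒ AC·AC·D·B·D·B·D·B·D·B·D·B·D·B
    A ↦ D
    B ↦ AC
    C ↦ B
    D ↦ AC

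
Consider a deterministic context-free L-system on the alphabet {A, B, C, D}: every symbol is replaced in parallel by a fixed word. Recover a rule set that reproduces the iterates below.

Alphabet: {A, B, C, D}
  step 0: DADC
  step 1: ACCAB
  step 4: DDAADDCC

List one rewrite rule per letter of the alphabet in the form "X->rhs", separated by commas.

A->CC, B->D, C->B, D->A

  step 0 ⇒ step 1: DADC ⇒ A·CC·A·B
    A ↦ CC
    C ↦ B
    D ↦ A
    B ↦ D  (constrained at step 1)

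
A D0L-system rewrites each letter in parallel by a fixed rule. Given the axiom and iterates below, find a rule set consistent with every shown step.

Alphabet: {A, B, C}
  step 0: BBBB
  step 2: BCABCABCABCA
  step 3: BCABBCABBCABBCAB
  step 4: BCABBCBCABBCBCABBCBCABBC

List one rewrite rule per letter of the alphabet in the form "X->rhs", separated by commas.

A->B, B->BC, C->A

  step 3 ⇒ step 4: BCABBCABBCABBCAB ⇒ BC·A·B·BC·BC·A·B·BC·BC·A·B·BC·BC·A·B·BC
    A ↦ B
    B ↦ BC
    C ↦ A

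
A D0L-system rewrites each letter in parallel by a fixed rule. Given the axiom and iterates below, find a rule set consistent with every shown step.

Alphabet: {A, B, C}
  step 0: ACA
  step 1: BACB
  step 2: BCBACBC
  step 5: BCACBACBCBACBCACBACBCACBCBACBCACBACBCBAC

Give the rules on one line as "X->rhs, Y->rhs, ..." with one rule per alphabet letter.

  step 1 ⇒ step 2: BACB ⇒ BC·B·AC·BC
    A ↦ B
    B ↦ BC
    C ↦ AC

A->B, B->BC, C->AC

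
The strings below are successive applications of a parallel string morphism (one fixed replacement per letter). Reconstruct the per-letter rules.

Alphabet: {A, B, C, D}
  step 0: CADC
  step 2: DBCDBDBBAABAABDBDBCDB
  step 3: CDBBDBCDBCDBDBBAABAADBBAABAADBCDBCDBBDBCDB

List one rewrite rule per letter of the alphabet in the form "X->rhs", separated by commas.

A->BAA, B->DB, C->BDB, D->C

  step 2 ⇒ step 3: DBCDBDBBAABAABDBDBCDB ⇒ C·DB·BDB·C·DB·C·DB·DB·BAA·BAA·DB·BAA·BAA·DB·C·DB·C·DB·BDB·C·DB
    A ↦ BAA
    B ↦ DB
    C ↦ BDB
    D ↦ C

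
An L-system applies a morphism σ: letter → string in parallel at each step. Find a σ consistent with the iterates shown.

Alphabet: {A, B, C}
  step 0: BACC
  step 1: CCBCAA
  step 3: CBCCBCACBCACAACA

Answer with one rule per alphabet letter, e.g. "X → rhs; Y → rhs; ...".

  step 0 ⇒ step 1: BACC ⇒ C·CBC·A·A
    A ↦ CBC
    B ↦ C
    C ↦ A

A->CBC, B->C, C->A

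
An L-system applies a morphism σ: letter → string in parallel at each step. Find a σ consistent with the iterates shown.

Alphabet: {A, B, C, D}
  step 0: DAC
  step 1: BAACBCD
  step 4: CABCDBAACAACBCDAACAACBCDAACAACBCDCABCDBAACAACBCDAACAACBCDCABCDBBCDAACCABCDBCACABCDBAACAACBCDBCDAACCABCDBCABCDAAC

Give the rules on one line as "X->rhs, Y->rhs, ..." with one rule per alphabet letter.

  step 0 ⇒ step 1: DAC ⇒ B·AAC·BCD
    A ↦ AAC
    C ↦ BCD
    D ↦ B
    B ↦ CA  (constrained at step 1)

A->AAC, B->CA, C->BCD, D->B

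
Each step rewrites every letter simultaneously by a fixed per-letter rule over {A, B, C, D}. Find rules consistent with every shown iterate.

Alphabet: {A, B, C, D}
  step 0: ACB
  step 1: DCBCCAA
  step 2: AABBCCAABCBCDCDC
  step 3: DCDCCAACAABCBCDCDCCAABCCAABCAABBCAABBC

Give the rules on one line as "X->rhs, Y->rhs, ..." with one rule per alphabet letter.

  step 2 ⇒ step 3: AABBCCAABCBCDCDC ⇒ DC·DC·CAA·CAA·BC·BC·DC·DC·CAA·BC·CAA·BC·AAB·BC·AAB·BC
    A ↦ DC
    B ↦ CAA
    C ↦ BC
    D ↦ AAB

A->DC, B->CAA, C->BC, D->AAB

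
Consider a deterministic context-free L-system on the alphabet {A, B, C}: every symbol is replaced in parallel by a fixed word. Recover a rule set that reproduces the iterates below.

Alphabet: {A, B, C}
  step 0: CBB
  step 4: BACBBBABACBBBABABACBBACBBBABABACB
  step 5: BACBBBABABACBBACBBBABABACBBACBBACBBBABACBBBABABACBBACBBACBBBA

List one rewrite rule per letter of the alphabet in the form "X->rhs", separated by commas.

A->CB, B->BA, C->B

  step 4 ⇒ step 5: BACBBBABACBBBABABACBBACBBBABABACB ⇒ BA·CB·B·BA·BA·BA·CB·BA·CB·B·BA·BA·BA·CB·BA·CB·BA·CB·B·BA·BA·CB·B·BA·BA·BA·CB·BA·CB·BA·CB·B·BA
    A ↦ CB
    B ↦ BA
    C ↦ B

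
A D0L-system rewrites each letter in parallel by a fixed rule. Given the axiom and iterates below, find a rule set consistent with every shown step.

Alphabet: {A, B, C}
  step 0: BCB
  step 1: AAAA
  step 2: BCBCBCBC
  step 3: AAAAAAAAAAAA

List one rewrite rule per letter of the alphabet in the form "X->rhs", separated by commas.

  step 2 ⇒ step 3: BCBCBCBC ⇒ A·AA·A·AA·A·AA·A·AA
    B ↦ A
    C ↦ AA
  step 1 ⇒ step 2: AAAA ⇒ BC·BC·BC·BC
    A ↦ BC

A->BC, B->A, C->AA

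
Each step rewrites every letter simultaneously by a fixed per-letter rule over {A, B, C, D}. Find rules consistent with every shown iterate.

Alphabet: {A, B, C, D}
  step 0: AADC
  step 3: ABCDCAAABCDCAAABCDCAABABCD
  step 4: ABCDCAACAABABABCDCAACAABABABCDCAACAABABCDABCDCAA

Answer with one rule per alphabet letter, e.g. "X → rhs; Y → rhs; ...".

  step 3 ⇒ step 4: ABCDCAAABCDCAAABCDCAABABCD ⇒ AB·CD·CA·A·CA·AB·AB·AB·CD·CA·A·CA·AB·AB·AB·CD·CA·A·CA·AB·AB·CD·AB·CD·CA·A
    A ↦ AB
    B ↦ CD
    C ↦ CA
    D ↦ A

A->AB, B->CD, C->CA, D->A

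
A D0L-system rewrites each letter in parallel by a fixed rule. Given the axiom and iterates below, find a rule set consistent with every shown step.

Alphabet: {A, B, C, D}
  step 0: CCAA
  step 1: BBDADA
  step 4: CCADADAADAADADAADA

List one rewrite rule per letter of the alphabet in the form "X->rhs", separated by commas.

  step 0 ⇒ step 1: CCAA ⇒ B·B·DA·DA
    A ↦ DA
    C ↦ B
    B ↦ C  (constrained at step 1)
    D ↦ A  (constrained at step 1)

A->DA, B->C, C->B, D->A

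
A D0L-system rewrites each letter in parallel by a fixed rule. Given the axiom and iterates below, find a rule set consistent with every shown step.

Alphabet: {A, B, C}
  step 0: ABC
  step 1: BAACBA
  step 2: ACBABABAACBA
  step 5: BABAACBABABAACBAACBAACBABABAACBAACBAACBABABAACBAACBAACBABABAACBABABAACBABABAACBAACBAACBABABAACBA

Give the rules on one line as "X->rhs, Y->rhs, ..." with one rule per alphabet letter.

  step 1 ⇒ step 2: BAACBA ⇒ AC·BA·BA·BA·AC·BA
    A ↦ BA
    B ↦ AC
    C ↦ BA

A->BA, B->AC, C->BA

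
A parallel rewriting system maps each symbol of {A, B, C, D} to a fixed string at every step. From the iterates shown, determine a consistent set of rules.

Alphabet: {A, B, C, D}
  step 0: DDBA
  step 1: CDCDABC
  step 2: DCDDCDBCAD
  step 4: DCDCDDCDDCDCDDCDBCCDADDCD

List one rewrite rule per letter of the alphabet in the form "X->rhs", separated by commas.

  step 1 ⇒ step 2: CDCDABC ⇒ D·CD·D·CD·BC·A·D
    A ↦ BC
    B ↦ A
    C ↦ D
    D ↦ CD

A->BC, B->A, C->D, D->CD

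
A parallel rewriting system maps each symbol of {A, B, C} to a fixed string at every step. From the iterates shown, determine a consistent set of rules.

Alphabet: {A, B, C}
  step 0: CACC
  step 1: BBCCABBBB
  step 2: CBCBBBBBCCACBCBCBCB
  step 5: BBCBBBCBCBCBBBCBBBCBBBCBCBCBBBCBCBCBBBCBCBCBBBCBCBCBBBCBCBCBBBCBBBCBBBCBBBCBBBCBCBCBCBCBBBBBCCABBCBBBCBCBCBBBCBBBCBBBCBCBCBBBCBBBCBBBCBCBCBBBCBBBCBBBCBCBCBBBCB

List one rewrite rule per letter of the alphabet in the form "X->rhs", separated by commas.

A->CCA, B->CB, C->BB

  step 1 ⇒ step 2: BBCCABBBB ⇒ CB·CB·BB·BB·CCA·CB·CB·CB·CB
    A ↦ CCA
    B ↦ CB
    C ↦ BB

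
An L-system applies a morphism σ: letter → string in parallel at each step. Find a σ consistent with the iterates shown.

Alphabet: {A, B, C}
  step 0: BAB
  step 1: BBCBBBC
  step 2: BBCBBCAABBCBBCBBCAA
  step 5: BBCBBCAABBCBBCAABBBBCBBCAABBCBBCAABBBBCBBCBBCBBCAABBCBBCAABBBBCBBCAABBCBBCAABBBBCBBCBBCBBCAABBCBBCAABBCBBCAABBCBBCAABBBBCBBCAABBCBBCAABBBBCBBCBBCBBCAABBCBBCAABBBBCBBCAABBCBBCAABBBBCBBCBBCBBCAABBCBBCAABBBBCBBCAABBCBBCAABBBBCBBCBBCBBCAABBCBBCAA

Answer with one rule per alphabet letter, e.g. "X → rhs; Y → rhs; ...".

A->B, B->BBC, C->AA

  step 1 ⇒ step 2: BBCBBBC ⇒ BBC·BBC·AA·BBC·BBC·BBC·AA
    B ↦ BBC
    C ↦ AA
  step 0 ⇒ step 1: BAB ⇒ BBC·B·BBC
    A ↦ B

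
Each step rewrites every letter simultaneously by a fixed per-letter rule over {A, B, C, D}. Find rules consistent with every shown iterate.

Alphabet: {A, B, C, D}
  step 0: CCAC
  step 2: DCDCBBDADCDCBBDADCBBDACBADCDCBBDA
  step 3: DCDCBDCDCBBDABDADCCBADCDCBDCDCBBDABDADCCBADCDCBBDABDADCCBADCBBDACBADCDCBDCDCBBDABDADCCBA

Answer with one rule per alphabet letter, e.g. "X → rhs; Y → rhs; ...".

A->CBA, B->BDA, C->DCB, D->DC

  step 2 ⇒ step 3: DCDCBBDADCDCBBDADCBBDACBADCDCBBDA ⇒ DC·DCB·DC·DCB·BDA·BDA·DC·CBA·DC·DCB·DC·DCB·BDA·BDA·DC·CBA·DC·DCB·BDA·BDA·DC·CBA·DCB·BDA·CBA·DC·DCB·DC·DCB·BDA·BDA·DC·CBA
    A ↦ CBA
    B ↦ BDA
    C ↦ DCB
    D ↦ DC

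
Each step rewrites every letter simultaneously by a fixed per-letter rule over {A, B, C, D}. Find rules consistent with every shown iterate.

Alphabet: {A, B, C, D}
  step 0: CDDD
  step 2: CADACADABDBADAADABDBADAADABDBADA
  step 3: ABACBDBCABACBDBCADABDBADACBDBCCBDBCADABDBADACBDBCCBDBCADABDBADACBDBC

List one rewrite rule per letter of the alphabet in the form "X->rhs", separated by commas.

  step 2 ⇒ step 3: CADACADABDBADAADABDBADAADABDBADA ⇒ ABA·C·BDB·C·ABA·C·BDB·C·ADA·BDB·ADA·C·BDB·C·C·BDB·C·ADA·BDB·ADA·C·BDB·C·C·BDB·C·ADA·BDB·ADA·C·BDB·C
    A ↦ C
    B ↦ ADA
    C ↦ ABA
    D ↦ BDB

A->C, B->ADA, C->ABA, D->BDB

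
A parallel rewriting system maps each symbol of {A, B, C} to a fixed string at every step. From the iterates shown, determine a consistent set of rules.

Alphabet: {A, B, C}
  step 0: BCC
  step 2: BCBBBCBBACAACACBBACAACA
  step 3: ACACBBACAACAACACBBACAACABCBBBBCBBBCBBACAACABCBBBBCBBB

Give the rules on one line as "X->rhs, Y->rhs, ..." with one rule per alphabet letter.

  step 2 ⇒ step 3: BCBBBCBBACAACACBBACAACA ⇒ ACA·CBB·ACA·ACA·ACA·CBB·ACA·ACA·B·CBB·B·B·CBB·B·CBB·ACA·ACA·B·CBB·B·B·CBB·B
    A ↦ B
    B ↦ ACA
    C ↦ CBB

A->B, B->ACA, C->CBB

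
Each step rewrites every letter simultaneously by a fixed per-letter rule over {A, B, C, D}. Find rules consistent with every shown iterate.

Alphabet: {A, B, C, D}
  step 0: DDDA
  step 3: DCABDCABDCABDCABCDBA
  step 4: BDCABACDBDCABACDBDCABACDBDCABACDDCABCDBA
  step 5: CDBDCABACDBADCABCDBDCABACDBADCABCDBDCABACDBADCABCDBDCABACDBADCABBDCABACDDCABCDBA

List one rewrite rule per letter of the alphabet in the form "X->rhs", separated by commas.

  step 4 ⇒ step 5: BDCABACDBDCABACDBDCABACDBDCABACDDCABCDBA ⇒ CD·B·DCA·BA·CD·BA·DCA·B·CD·B·DCA·BA·CD·BA·DCA·B·CD·B·DCA·BA·CD·BA·DCA·B·CD·B·DCA·BA·CD·BA·DCA·B·B·DCA·BA·CD·DCA·B·CD·BA
    A ↦ BA
    B ↦ CD
    C ↦ DCA
    D ↦ B

A->BA, B->CD, C->DCA, D->B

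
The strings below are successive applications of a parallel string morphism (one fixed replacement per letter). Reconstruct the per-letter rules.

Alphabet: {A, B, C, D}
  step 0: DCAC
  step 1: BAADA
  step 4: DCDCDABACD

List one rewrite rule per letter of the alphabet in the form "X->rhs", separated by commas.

  step 0 ⇒ step 1: DCAC ⇒ BA·A·D·A
    A ↦ D
    C ↦ A
    D ↦ BA
    B ↦ C  (constrained at step 1)

A->D, B->C, C->A, D->BA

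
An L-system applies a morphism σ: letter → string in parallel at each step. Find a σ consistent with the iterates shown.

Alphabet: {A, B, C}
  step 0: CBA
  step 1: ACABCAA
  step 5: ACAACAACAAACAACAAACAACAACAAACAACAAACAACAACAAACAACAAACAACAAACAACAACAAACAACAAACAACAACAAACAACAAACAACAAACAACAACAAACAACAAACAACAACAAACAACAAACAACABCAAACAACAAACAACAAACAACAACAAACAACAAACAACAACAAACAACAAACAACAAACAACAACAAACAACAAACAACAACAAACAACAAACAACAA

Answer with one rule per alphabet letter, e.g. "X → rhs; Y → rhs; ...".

A->CAA, B->CAB, C->A

  step 0 ⇒ step 1: CBA ⇒ A·CAB·CAA
    A ↦ CAA
    B ↦ CAB
    C ↦ A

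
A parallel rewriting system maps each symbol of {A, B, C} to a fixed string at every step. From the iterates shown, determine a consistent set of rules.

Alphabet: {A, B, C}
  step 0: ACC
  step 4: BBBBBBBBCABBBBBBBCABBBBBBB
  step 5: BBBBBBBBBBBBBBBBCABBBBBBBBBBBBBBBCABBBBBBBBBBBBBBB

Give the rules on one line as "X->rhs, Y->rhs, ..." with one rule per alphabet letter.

  step 4 ⇒ step 5: BBBBBBBBCABBBBBBBCABBBBBBB ⇒ BB·BB·BB·BB·BB·BB·BB·BB·CA·B·BB·BB·BB·BB·BB·BB·BB·CA·B·BB·BB·BB·BB·BB·BB·BB
    A ↦ B
    B ↦ BB
    C ↦ CA

A->B, B->BB, C->CA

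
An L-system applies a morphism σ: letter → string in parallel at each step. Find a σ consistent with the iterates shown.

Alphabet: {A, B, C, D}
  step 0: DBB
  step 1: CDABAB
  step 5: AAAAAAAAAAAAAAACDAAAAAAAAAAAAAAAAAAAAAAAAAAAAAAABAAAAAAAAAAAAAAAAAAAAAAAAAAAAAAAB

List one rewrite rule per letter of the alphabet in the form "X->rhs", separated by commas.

  step 0 ⇒ step 1: DBB ⇒ CD·AB·AB
    B ↦ AB
    D ↦ CD
    A ↦ AA  (constrained at step 1)
    C ↦ A  (constrained at step 1)

A->AA, B->AB, C->A, D->CD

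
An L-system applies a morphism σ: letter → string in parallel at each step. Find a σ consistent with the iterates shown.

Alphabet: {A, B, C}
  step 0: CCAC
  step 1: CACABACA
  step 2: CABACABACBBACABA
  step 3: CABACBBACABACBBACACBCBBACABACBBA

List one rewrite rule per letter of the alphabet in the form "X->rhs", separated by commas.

  step 2 ⇒ step 3: CABACABACBBACABA ⇒ CA·BA·CB·BA·CA·BA·CB·BA·CA·CB·CB·BA·CA·BA·CB·BA
    A ↦ BA
    B ↦ CB
    C ↦ CA

A->BA, B->CB, C->CA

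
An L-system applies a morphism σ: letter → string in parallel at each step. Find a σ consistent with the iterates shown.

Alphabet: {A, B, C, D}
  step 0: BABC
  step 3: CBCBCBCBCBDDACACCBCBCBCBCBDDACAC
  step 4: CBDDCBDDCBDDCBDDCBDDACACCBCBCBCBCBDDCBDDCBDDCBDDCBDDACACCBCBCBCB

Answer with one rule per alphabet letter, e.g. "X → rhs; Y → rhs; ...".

  step 3 ⇒ step 4: CBCBCBCBCBDDACACCBCBCBCBCBDDACAC ⇒ CB·DD·CB·DD·CB·DD·CB·DD·CB·DD·AC·AC·CB·CB·CB·CB·CB·DD·CB·DD·CB·DD·CB·DD·CB·DD·AC·AC·CB·CB·CB·CB
    A ↦ CB
    B ↦ DD
    C ↦ CB
    D ↦ AC

A->CB, B->DD, C->CB, D->AC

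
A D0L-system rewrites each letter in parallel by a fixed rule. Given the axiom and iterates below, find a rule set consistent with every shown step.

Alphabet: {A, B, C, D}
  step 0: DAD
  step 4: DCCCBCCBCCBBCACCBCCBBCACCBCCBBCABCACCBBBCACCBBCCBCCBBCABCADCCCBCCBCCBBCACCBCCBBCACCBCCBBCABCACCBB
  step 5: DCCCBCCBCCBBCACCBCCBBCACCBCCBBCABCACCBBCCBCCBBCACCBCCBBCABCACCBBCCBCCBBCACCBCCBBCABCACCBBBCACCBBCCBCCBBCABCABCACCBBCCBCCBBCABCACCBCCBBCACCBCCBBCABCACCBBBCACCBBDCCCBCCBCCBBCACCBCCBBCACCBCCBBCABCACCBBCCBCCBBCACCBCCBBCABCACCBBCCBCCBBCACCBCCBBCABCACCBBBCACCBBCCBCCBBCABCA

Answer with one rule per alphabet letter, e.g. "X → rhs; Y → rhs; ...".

  step 4 ⇒ step 5: DCCCBCCBCCBBCACCBCCBBCACCBCCBBCABCACCBBBCACCBBCCBCCBBCABCADCCCBCCBCCBBCACCBCCBBCACCBCCBBCABCACCBB ⇒ DC·CCB·CCB·CCB·BCA·CCB·CCB·BCA·CCB·CCB·BCA·BCA·CCB·B·CCB·CCB·BCA·CCB·CCB·BCA·BCA·CCB·B·CCB·CCB·BCA·CCB·CCB·BCA·BCA·CCB·B·BCA·CCB·B·CCB·CCB·BCA·BCA·BCA·CCB·B·CCB·CCB·BCA·BCA·CCB·CCB·BCA·CCB·CCB·BCA·BCA·CCB·B·BCA·CCB·B·DC·CCB·CCB·CCB·BCA·CCB·CCB·BCA·CCB·CCB·BCA·BCA·CCB·B·CCB·CCB·BCA·CCB·CCB·BCA·BCA·CCB·B·CCB·CCB·BCA·CCB·CCB·BCA·BCA·CCB·B·BCA·CCB·B·CCB·CCB·BCA·BCA
    A ↦ B
    B ↦ BCA
    C ↦ CCB
    D ↦ DC

A->B, B->BCA, C->CCB, D->DC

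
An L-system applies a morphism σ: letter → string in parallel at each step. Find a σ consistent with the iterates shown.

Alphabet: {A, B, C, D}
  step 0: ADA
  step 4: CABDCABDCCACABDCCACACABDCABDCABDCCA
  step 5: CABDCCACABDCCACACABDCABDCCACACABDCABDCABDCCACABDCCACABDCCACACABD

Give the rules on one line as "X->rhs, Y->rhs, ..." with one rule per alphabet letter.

A->BD, B->C, C->CA, D->CA

  step 4 ⇒ step 5: CABDCABDCCACABDCCACACABDCABDCABDCCA ⇒ CA·BD·C·CA·CA·BD·C·CA·CA·CA·BD·CA·BD·C·CA·CA·CA·BD·CA·BD·CA·BD·C·CA·CA·BD·C·CA·CA·BD·C·CA·CA·CA·BD
    A ↦ BD
    B ↦ C
    C ↦ CA
    D ↦ CA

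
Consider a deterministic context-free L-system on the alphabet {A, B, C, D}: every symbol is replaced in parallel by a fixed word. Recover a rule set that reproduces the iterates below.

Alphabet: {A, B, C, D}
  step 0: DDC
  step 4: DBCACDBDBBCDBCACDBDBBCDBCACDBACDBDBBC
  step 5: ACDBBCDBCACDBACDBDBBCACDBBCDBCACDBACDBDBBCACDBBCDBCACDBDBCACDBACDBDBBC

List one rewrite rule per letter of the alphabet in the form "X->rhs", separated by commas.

  step 4 ⇒ step 5: DBCACDBDBBCDBCACDBDBBCDBCACDBACDBDBBC ⇒ AC·DB·BC·D·BC·AC·DB·AC·DB·DB·BC·AC·DB·BC·D·BC·AC·DB·AC·DB·DB·BC·AC·DB·BC·D·BC·AC·DB·D·BC·AC·DB·AC·DB·DB·BC
    A ↦ D
    B ↦ DB
    C ↦ BC
    D ↦ AC

A->D, B->DB, C->BC, D->AC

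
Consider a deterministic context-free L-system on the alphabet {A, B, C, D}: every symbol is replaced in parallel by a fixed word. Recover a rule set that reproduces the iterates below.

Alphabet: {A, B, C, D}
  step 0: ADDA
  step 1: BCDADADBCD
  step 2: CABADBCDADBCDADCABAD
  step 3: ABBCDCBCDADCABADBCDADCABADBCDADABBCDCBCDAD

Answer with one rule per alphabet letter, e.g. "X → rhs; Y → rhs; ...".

A->BCD, B->C, C->AB, D->AD

  step 2 ⇒ step 3: CABADBCDADBCDADCABAD ⇒ AB·BCD·C·BCD·AD·C·AB·AD·BCD·AD·C·AB·AD·BCD·AD·AB·BCD·C·BCD·AD
    A ↦ BCD
    B ↦ C
    C ↦ AB
    D ↦ AD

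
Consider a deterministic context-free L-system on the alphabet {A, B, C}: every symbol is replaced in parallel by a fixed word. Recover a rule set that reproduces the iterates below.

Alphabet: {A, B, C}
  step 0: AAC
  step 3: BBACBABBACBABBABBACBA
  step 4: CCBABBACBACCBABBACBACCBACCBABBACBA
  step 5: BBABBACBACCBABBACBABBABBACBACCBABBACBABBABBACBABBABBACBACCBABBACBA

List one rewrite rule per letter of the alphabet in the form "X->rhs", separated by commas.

  step 4 ⇒ step 5: CCBABBACBACCBABBACBACCBACCBABBACBA ⇒ BBA·BBA·C·BA·C·C·BA·BBA·C·BA·BBA·BBA·C·BA·C·C·BA·BBA·C·BA·BBA·BBA·C·BA·BBA·BBA·C·BA·C·C·BA·BBA·C·BA
    A ↦ BA
    B ↦ C
    C ↦ BBA

A->BA, B->C, C->BBA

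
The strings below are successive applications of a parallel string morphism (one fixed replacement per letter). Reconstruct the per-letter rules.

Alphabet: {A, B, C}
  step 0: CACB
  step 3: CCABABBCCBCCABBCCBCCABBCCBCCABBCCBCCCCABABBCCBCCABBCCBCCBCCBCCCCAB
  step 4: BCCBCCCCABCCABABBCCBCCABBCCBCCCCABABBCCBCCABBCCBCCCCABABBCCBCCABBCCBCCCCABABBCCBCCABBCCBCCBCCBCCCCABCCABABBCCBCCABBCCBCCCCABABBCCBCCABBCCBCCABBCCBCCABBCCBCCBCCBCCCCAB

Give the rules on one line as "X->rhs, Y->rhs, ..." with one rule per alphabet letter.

A->CC, B->AB, C->BCC

  step 3 ⇒ step 4: CCABABBCCBCCABBCCBCCABBCCBCCABBCCBCCCCABABBCCBCCABBCCBCCBCCBCCCCAB ⇒ BCC·BCC·CC·AB·CC·AB·AB·BCC·BCC·AB·BCC·BCC·CC·AB·AB·BCC·BCC·AB·BCC·BCC·CC·AB·AB·BCC·BCC·AB·BCC·BCC·CC·AB·AB·BCC·BCC·AB·BCC·BCC·BCC·BCC·CC·AB·CC·AB·AB·BCC·BCC·AB·BCC·BCC·CC·AB·AB·BCC·BCC·AB·BCC·BCC·AB·BCC·BCC·AB·BCC·BCC·BCC·BCC·CC·AB
    A ↦ CC
    B ↦ AB
    C ↦ BCC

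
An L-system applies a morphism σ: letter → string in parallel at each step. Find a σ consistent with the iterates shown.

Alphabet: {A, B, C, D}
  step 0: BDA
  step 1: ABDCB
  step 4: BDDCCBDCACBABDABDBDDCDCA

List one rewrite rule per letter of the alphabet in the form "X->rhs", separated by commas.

A->CB, B->A, C->DC, D->BD

  step 0 ⇒ step 1: BDA ⇒ A·BD·CB
    A ↦ CB
    B ↦ A
    D ↦ BD
    C ↦ DC  (constrained at step 1)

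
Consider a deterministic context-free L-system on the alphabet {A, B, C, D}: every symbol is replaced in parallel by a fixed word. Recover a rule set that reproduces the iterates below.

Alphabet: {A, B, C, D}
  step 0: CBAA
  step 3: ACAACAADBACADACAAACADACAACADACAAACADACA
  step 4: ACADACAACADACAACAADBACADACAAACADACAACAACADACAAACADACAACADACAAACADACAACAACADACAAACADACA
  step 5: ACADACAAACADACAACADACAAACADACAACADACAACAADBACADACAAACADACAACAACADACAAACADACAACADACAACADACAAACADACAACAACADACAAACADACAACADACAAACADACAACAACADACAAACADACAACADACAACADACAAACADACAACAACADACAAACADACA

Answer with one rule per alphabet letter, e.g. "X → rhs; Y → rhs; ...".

  step 4 ⇒ step 5: ACADACAACADACAACAADBACADACAAACADACAACAACADACAAACADACAACADACAAACADACAACAACADACAAACADACA ⇒ ACA·D·ACA·A·ACA·D·ACA·ACA·D·ACA·A·ACA·D·ACA·ACA·D·ACA·ACA·A·DB·ACA·D·ACA·A·ACA·D·ACA·ACA·ACA·D·ACA·A·ACA·D·ACA·ACA·D·ACA·ACA·D·ACA·A·ACA·D·ACA·ACA·ACA·D·ACA·A·ACA·D·ACA·ACA·D·ACA·A·ACA·D·ACA·ACA·ACA·D·ACA·A·ACA·D·ACA·ACA·D·ACA·ACA·D·ACA·A·ACA·D·ACA·ACA·ACA·D·ACA·A·ACA·D·ACA
    A ↦ ACA
    B ↦ DB
    C ↦ D
    D ↦ A

A->ACA, B->DB, C->D, D->A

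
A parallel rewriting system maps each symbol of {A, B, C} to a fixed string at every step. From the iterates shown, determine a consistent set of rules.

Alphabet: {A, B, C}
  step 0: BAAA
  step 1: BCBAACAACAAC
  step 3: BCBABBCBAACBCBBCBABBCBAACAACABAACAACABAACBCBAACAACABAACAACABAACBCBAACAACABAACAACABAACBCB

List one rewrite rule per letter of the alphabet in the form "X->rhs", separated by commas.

  step 0 ⇒ step 1: BAAA ⇒ BCB·AAC·AAC·AAC
    A ↦ AAC
    B ↦ BCB
    C ↦ AB  (constrained at step 1)

A->AAC, B->BCB, C->AB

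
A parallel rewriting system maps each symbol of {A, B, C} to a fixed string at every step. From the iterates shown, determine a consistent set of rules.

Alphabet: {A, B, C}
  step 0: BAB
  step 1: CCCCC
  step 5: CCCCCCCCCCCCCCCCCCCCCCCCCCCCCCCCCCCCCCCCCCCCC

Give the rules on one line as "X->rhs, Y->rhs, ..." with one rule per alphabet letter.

A->C, B->CC, C->BA

  step 0 ⇒ step 1: BAB ⇒ CC·C·CC
    A ↦ C
    B ↦ CC
    C ↦ BA  (constrained at step 1)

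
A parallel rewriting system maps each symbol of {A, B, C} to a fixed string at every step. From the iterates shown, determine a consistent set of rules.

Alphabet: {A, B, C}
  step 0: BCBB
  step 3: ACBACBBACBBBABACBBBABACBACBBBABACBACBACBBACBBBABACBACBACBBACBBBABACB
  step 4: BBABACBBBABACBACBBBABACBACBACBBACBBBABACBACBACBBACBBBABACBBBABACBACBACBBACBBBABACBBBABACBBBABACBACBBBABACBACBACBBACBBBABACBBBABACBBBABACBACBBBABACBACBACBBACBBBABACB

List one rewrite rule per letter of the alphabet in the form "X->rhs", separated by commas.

A->B, B->ACB, C->BAB

  step 3 ⇒ step 4: ACBACBBACBBBABACBBBABACBACBBBABACBACBACBBACBBBABACBACBACBBACBBBABACB ⇒ B·BAB·ACB·B·BAB·ACB·ACB·B·BAB·ACB·ACB·ACB·B·ACB·B·BAB·ACB·ACB·ACB·B·ACB·B·BAB·ACB·B·BAB·ACB·ACB·ACB·B·ACB·B·BAB·ACB·B·BAB·ACB·B·BAB·ACB·ACB·B·BAB·ACB·ACB·ACB·B·ACB·B·BAB·ACB·B·BAB·ACB·B·BAB·ACB·ACB·B·BAB·ACB·ACB·ACB·B·ACB·B·BAB·ACB
    A ↦ B
    B ↦ ACB
    C ↦ BAB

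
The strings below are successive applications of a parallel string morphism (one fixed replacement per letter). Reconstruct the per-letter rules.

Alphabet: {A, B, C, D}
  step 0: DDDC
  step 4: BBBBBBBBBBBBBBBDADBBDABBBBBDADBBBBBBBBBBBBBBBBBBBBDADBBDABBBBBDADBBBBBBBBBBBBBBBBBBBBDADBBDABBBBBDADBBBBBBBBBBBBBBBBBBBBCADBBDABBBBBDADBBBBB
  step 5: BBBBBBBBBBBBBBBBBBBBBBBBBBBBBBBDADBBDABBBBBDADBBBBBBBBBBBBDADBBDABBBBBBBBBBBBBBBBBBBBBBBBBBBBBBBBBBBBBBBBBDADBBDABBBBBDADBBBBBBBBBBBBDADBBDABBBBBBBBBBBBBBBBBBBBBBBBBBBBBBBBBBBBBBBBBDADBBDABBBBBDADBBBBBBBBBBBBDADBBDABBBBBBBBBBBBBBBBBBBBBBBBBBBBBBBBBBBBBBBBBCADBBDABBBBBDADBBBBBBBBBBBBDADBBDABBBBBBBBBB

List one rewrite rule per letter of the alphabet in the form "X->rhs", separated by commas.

  step 4 ⇒ step 5: BBBBBBBBBBBBBBBDADBBDABBBBBDADBBBBBBBBBBBBBBBBBBBBDADBBDABBBBBDADBBBBBBBBBBBBBBBBBBBBDADBBDABBBBBDADBBBBBBBBBBBBBBBBBBBBCADBBDABBBBBDADBBBBB ⇒ BB·BB·BB·BB·BB·BB·BB·BB·BB·BB·BB·BB·BB·BB·BB·BDA·DB·BDA·BB·BB·BDA·DB·BB·BB·BB·BB·BB·BDA·DB·BDA·BB·BB·BB·BB·BB·BB·BB·BB·BB·BB·BB·BB·BB·BB·BB·BB·BB·BB·BB·BB·BDA·DB·BDA·BB·BB·BDA·DB·BB·BB·BB·BB·BB·BDA·DB·BDA·BB·BB·BB·BB·BB·BB·BB·BB·BB·BB·BB·BB·BB·BB·BB·BB·BB·BB·BB·BB·BDA·DB·BDA·BB·BB·BDA·DB·BB·BB·BB·BB·BB·BDA·DB·BDA·BB·BB·BB·BB·BB·BB·BB·BB·BB·BB·BB·BB·BB·BB·BB·BB·BB·BB·BB·BB·BCA·DB·BDA·BB·BB·BDA·DB·BB·BB·BB·BB·BB·BDA·DB·BDA·BB·BB·BB·BB·BB
    A ↦ DB
    B ↦ BB
    C ↦ BCA
    D ↦ BDA

A->DB, B->BB, C->BCA, D->BDA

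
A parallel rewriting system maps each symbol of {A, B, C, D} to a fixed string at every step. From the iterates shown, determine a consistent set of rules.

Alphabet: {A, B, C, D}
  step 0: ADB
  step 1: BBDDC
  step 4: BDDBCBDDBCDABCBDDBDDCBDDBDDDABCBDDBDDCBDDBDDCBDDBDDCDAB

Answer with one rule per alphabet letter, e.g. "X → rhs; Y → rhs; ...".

  step 0 ⇒ step 1: ADB ⇒ B·BDD·C
    A ↦ B
    B ↦ C
    D ↦ BDD
    C ↦ DAB  (constrained at step 1)

A->B, B->C, C->DAB, D->BDD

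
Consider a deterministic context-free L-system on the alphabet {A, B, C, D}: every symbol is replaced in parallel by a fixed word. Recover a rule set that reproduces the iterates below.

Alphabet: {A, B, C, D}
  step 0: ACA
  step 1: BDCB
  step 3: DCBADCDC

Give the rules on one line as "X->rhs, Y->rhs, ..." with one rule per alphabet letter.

A->B, B->C, C->DC, D->A

  step 0 ⇒ step 1: ACA ⇒ B·DC·B
    A ↦ B
    C ↦ DC
    B ↦ C  (constrained at step 1)
    D ↦ A  (constrained at step 1)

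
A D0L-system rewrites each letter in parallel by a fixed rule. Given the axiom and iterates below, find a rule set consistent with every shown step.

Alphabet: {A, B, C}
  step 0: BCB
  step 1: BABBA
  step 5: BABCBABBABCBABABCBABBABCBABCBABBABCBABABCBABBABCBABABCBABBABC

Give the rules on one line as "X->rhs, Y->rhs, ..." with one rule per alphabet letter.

  step 0 ⇒ step 1: BCB ⇒ BA·B·BA
    B ↦ BA
    C ↦ B
    A ↦ BC  (constrained at step 1)

A->BC, B->BA, C->B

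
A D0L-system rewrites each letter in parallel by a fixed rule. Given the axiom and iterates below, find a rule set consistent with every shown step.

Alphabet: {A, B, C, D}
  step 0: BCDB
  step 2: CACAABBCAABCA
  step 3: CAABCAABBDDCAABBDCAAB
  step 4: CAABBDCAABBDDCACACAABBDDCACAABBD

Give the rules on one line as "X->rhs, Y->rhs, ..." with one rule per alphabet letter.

  step 3 ⇒ step 4: CAABCAABBDDCAABBDCAAB ⇒ CAA·B·B·D·CAA·B·B·D·D·CA·CA·CAA·B·B·D·D·CA·CAA·B·B·D
    A ↦ B
    B ↦ D
    C ↦ CAA
    D ↦ CA

A->B, B->D, C->CAA, D->CA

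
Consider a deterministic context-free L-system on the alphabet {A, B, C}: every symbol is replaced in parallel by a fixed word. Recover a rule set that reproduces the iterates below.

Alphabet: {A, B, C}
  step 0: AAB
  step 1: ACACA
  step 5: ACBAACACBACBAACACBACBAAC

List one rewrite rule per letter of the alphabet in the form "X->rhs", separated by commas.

  step 0 ⇒ step 1: AAB ⇒ AC·AC·A
    A ↦ AC
    B ↦ A
    C ↦ B  (constrained at step 1)

A->AC, B->A, C->B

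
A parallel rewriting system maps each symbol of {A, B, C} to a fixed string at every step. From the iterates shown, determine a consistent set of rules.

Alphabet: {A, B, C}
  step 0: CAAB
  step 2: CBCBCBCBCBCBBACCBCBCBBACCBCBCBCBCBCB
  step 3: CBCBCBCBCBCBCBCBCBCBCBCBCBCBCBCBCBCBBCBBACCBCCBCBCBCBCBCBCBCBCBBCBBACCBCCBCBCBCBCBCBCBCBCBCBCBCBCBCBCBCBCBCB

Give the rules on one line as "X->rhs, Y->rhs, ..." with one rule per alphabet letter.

A->BAC, B->BCB, C->CBC

  step 2 ⇒ step 3: CBCBCBCBCBCBBACCBCBCBBACCBCBCBCBCBCB ⇒ CBC·BCB·CBC·BCB·CBC·BCB·CBC·BCB·CBC·BCB·CBC·BCB·BCB·BAC·CBC·CBC·BCB·CBC·BCB·CBC·BCB·BCB·BAC·CBC·CBC·BCB·CBC·BCB·CBC·BCB·CBC·BCB·CBC·BCB·CBC·BCB
    A ↦ BAC
    B ↦ BCB
    C ↦ CBC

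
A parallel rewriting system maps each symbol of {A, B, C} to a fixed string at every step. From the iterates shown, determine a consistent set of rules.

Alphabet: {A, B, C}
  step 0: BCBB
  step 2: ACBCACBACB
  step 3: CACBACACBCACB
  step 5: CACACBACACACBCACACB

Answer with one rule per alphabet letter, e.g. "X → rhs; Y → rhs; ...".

  step 2 ⇒ step 3: ACBCACBACB ⇒ C·A·CB·A·C·A·CB·C·A·CB
    A ↦ C
    B ↦ CB
    C ↦ A

A->C, B->CB, C->A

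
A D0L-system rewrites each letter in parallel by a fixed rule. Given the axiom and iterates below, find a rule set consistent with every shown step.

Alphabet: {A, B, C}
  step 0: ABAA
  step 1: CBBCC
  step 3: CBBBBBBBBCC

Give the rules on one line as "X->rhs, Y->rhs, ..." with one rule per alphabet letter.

  step 0 ⇒ step 1: ABAA ⇒ C·BB·C·C
    A ↦ C
    B ↦ BB
    C ↦ A  (constrained at step 1)

A->C, B->BB, C->A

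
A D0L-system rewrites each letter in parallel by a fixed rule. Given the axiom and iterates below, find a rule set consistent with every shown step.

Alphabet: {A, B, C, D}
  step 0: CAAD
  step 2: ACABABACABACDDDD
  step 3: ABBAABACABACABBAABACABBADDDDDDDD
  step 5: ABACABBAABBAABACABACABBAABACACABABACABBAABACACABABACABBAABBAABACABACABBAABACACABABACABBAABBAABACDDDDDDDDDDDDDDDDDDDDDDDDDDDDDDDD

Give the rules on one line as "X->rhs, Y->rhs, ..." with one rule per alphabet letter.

  step 2 ⇒ step 3: ACABABACABACDDDD ⇒ AB·BA·AB·AC·AB·AC·AB·BA·AB·AC·AB·BA·DD·DD·DD·DD
    A ↦ AB
    B ↦ AC
    C ↦ BA
    D ↦ DD

A->AB, B->AC, C->BA, D->DD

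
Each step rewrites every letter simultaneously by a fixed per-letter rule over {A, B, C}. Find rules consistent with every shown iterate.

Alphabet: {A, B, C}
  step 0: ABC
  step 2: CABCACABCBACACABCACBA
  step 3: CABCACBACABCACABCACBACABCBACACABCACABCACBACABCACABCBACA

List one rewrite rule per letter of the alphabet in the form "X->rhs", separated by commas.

A->CA, B->CBA, C->CAB

  step 2 ⇒ step 3: CABCACABCBACACABCACBA ⇒ CAB·CA·CBA·CAB·CA·CAB·CA·CBA·CAB·CBA·CA·CAB·CA·CAB·CA·CBA·CAB·CA·CAB·CBA·CA
    A ↦ CA
    B ↦ CBA
    C ↦ CAB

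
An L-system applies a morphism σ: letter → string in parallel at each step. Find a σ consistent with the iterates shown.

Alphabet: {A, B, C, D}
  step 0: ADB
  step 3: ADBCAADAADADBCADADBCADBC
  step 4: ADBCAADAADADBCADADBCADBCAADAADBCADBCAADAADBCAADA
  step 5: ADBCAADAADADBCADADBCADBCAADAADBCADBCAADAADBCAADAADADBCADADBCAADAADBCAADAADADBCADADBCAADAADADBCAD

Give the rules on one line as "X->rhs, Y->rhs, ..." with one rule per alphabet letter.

A->AD, B->AA, C->DA, D->BC

  step 4 ⇒ step 5: ADBCAADAADADBCADADBCADBCAADAADBCADBCAADAADBCAADA ⇒ AD·BC·AA·DA·AD·AD·BC·AD·AD·BC·AD·BC·AA·DA·AD·BC·AD·BC·AA·DA·AD·BC·AA·DA·AD·AD·BC·AD·AD·BC·AA·DA·AD·BC·AA·DA·AD·AD·BC·AD·AD·BC·AA·DA·AD·AD·BC·AD
    A ↦ AD
    B ↦ AA
    C ↦ DA
    D ↦ BC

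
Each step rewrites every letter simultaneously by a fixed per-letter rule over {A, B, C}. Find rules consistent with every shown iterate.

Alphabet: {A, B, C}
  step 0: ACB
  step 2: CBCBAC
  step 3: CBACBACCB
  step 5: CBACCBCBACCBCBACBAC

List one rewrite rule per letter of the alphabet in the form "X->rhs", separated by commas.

  step 2 ⇒ step 3: CBCBAC ⇒ CB·A·CB·A·C·CB
    A ↦ C
    B ↦ A
    C ↦ CB

A->C, B->A, C->CB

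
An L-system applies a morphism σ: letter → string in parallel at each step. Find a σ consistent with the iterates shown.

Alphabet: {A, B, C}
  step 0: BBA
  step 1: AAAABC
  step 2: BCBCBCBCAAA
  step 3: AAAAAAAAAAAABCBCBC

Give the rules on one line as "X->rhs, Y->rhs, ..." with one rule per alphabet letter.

A->BC, B->AA, C->A

  step 2 ⇒ step 3: BCBCBCBCAAA ⇒ AA·A·AA·A·AA·A·AA·A·BC·BC·BC
    A ↦ BC
    B ↦ AA
    C ↦ A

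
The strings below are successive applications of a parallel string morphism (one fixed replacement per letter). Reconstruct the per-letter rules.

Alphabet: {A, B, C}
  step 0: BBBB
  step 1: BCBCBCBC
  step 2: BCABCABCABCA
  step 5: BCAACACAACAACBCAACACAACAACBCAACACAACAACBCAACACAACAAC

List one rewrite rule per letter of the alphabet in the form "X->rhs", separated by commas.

  step 1 ⇒ step 2: BCBCBCBC ⇒ BC·A·BC·A·BC·A·BC·A
    B ↦ BC
    C ↦ A
    A ↦ AC  (constrained at step 2)

A->AC, B->BC, C->A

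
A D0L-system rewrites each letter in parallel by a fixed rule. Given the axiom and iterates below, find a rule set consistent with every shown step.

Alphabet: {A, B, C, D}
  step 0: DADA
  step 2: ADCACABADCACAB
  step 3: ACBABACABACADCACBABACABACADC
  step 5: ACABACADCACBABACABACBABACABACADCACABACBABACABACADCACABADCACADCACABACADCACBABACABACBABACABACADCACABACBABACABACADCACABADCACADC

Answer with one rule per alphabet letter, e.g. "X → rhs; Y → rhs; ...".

A->AC, B->ADC, C->AB, D->B

  step 2 ⇒ step 3: ADCACABADCACAB ⇒ AC·B·AB·AC·AB·AC·ADC·AC·B·AB·AC·AB·AC·ADC
    A ↦ AC
    B ↦ ADC
    C ↦ AB
    D ↦ B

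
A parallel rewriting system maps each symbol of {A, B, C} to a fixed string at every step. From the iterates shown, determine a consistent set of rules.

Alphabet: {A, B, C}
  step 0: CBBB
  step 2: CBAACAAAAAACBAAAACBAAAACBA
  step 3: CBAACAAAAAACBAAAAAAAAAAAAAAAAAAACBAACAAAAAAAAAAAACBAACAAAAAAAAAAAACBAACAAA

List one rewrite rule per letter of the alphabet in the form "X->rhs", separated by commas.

  step 2 ⇒ step 3: CBAACAAAAAACBAAAACBAAAACBA ⇒ CBA·AC·AAA·AAA·CBA·AAA·AAA·AAA·AAA·AAA·AAA·CBA·AC·AAA·AAA·AAA·AAA·CBA·AC·AAA·AAA·AAA·AAA·CBA·AC·AAA
    A ↦ AAA
    B ↦ AC
    C ↦ CBA

A->AAA, B->AC, C->CBA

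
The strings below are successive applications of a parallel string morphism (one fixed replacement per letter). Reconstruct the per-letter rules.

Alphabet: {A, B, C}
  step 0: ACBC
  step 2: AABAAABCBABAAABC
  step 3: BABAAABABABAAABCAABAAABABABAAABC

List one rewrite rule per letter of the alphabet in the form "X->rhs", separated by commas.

A->BA, B->AA, C->BC

  step 2 ⇒ step 3: AABAAABCBABAAABC ⇒ BA·BA·AA·BA·BA·BA·AA·BC·AA·BA·AA·BA·BA·BA·AA·BC
    A ↦ BA
    B ↦ AA
    C ↦ BC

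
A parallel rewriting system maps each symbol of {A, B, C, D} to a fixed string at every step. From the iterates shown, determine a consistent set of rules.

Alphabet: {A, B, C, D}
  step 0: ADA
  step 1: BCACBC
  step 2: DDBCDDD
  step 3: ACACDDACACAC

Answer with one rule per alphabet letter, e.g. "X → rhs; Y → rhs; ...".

A->BC, B->D, C->D, D->AC

  step 2 ⇒ step 3: DDBCDDD ⇒ AC·AC·D·D·AC·AC·AC
    B ↦ D
    C ↦ D
    D ↦ AC
  step 0 ⇒ step 1: ADA ⇒ BC·AC·BC
    A ↦ BC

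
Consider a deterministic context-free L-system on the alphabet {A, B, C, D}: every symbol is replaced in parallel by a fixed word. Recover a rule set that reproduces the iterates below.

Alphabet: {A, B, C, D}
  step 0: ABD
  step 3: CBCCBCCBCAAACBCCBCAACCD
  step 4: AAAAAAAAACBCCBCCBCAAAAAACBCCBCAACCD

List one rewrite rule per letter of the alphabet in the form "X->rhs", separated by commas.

A->CBC, B->A, C->A, D->CCD

  step 3 ⇒ step 4: CBCCBCCBCAAACBCCBCAACCD ⇒ A·A·A·A·A·A·A·A·A·CBC·CBC·CBC·A·A·A·A·A·A·CBC·CBC·A·A·CCD
    A ↦ CBC
    B ↦ A
    C ↦ A
    D ↦ CCD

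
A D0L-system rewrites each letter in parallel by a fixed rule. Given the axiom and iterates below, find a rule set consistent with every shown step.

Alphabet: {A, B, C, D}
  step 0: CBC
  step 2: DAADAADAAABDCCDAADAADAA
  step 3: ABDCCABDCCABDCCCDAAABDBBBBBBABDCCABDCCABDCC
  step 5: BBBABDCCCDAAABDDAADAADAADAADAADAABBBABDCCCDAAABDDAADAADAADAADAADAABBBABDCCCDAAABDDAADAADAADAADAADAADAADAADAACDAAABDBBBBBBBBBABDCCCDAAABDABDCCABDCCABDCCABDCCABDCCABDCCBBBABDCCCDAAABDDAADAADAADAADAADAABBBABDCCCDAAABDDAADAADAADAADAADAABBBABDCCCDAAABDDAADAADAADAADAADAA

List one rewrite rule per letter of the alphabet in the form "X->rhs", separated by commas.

A->C, B->DAA, C->BBB, D->ABD

  step 2 ⇒ step 3: DAADAADAAABDCCDAADAADAA ⇒ ABD·C·C·ABD·C·C·ABD·C·C·C·DAA·ABD·BBB·BBB·ABD·C·C·ABD·C·C·ABD·C·C
    A ↦ C
    B ↦ DAA
    C ↦ BBB
    D ↦ ABD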